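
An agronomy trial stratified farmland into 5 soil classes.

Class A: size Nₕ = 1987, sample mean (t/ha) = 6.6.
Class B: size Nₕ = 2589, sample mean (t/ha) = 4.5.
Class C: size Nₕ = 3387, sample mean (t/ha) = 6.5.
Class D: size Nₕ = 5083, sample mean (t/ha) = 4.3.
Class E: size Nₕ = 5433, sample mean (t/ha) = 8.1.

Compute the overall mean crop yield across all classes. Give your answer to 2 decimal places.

6.10

N = 18479; weights Wₕ = Nₕ/N = (0.1075, 0.1401, 0.1833, 0.2751, 0.2940).
x̄_st = Σ Wₕ·x̄ₕ = 0.1075·6.6 + 0.1401·4.5 + 0.1833·6.5 + 0.2751·4.3 + 0.2940·8.1 ≈ 6.0958...
→ 6.10.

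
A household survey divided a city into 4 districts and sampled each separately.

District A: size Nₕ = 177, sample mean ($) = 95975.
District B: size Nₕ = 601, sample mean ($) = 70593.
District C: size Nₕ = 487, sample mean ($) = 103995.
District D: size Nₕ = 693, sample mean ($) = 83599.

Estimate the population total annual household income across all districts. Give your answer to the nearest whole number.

167993640

A: 177·95975 = 16987575
B: 601·70593 = 42426393
C: 487·103995 = 50645565
D: 693·83599 = 57934107
τ̂ = Σ Nₕx̄ₕ = 167993640.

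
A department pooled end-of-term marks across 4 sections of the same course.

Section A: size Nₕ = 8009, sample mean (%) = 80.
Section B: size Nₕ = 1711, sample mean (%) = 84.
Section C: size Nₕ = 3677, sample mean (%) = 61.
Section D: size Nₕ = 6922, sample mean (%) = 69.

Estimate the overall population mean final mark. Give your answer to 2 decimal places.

x̄_st = (Σ Nₕx̄ₕ) / (Σ Nₕ) = (8009·80 + 1711·84 + 3677·61 + 6922·69) / 20319
= 1486359 / 20319 = 73.1512... → 73.15.

73.15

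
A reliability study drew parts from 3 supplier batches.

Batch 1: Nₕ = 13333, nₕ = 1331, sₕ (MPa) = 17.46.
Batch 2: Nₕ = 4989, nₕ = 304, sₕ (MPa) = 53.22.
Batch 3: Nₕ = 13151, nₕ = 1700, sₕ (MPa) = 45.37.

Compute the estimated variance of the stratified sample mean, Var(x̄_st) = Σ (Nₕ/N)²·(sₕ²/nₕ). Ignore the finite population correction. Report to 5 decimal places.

N = 31473; Wₕ = Nₕ/N.
batch 1: (13333/31473)²·17.46²/1331 = 0.04110455
batch 2: (4989/31473)²·53.22²/304 = 0.23411373
batch 3: (13151/31473)²·45.37²/1700 = 0.21141213
Sum = 0.48663041 → 0.48663.

0.48663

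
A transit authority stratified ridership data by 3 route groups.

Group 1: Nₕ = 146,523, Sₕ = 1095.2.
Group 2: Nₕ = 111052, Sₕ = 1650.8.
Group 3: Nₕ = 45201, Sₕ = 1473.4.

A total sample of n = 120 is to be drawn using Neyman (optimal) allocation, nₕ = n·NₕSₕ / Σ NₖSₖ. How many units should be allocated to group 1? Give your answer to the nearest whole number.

1: NₕSₕ = 146523·1095.2 = 160471989.6
2: NₕSₕ = 111052·1650.8 = 183324641.6
3: NₕSₕ = 45201·1473.4 = 66599153.4
Σ NₕSₕ = 410395784.6.
n_1 = 120·160471989.6/410395784.6 = 46.922... → 47.

47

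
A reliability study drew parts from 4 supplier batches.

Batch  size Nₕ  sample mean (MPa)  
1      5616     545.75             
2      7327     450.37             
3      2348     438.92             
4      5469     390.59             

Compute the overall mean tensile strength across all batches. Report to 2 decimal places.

459.13

N = 5616 + 7327 + 2348 + 5469 = 20760.
The stratified mean weights each stratum mean by its population share Nₕ/N.
Σ Nₕx̄ₕ = 5616·545.75 + 7327·450.37 + 2348·438.92 + 5469·390.59 = 3064932 + 3299860.99 + 1030584.16 + 2136136.71 = 9531513.86.
Divide by N: 9531513.86 / 20760 = 459.1288... → 459.13.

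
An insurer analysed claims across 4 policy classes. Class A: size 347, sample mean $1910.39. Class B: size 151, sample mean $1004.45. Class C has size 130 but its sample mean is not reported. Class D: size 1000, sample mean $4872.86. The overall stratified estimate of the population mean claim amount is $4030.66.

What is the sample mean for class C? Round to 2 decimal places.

6726.75

Σ Nₕx̄ₕ = N·μ, so 130·x̄_C = 1628·4030.66 − (347·1910.39 + 151·1004.45 + 1000·4872.86).
= 6561914.48 − 5687437.28 = 874477.2.
x̄_C = 874477.2 / 130 = 6726.7477... → 6726.75.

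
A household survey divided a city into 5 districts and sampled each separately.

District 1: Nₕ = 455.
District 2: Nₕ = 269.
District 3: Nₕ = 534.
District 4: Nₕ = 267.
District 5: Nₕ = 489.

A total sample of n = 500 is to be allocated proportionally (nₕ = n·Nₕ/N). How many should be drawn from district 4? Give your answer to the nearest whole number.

Share of district 4 = 267/2014 = 0.13257.
Allocate 500 × 0.13257 = 66.286... → 66.

66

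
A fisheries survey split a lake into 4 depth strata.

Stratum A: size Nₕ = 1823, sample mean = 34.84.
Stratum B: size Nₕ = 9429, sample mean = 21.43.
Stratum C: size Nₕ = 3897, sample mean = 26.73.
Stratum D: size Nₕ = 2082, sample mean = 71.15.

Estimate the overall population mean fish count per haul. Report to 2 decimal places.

x̄_st = (Σ Nₕx̄ₕ) / (Σ Nₕ) = (1823·34.84 + 9429·21.43 + 3897·26.73 + 2082·71.15) / 17231
= 517877.9 / 17231 = 30.0550... → 30.06.

30.06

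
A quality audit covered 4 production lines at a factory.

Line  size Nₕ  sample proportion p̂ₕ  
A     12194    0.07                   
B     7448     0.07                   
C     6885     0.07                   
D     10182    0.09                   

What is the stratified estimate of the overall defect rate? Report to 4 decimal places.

0.0755

Wₕ = Nₕ/N with N = 36709: 0.3322, 0.2029, 0.1876, 0.2774.
p̂_st = 0.3322·0.07 + 0.2029·0.07 + 0.1876·0.07 + 0.2774·0.09 ≈ 0.075547... → 0.0755.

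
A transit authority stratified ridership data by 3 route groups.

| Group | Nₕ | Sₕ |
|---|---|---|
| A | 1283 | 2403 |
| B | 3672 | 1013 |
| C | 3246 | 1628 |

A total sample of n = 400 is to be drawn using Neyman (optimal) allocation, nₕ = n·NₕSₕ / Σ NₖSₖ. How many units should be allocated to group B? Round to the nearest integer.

123

Σ NₕSₕ = 1283·2403 + 3672·1013 + 3246·1628 = 12087273.
Share for B: 3719736/12087273 = 0.30774.
n_B = 400 × 0.30774 = 123.096... → 123.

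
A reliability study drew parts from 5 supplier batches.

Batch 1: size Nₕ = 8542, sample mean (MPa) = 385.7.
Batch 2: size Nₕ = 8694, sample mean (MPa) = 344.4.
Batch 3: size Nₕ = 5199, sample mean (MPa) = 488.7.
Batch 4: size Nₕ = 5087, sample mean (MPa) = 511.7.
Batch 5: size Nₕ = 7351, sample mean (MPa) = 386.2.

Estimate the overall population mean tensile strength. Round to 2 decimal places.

409.24

x̄_st = (Σ Nₕx̄ₕ) / (Σ Nₕ) = (8542·385.7 + 8694·344.4 + 5199·488.7 + 5087·511.7 + 7351·386.2) / 34873
= 14271588.4 / 34873 = 409.2446... → 409.24.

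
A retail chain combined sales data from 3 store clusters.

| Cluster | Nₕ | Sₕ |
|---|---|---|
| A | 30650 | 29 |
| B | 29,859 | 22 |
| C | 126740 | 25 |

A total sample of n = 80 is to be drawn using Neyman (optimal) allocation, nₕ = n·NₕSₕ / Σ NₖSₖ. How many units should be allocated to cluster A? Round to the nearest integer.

15

Σ NₕSₕ = 30650·29 + 29859·22 + 126740·25 = 4714248.
Share for A: 888850/4714248 = 0.18855.
n_A = 80 × 0.18855 = 15.084... → 15.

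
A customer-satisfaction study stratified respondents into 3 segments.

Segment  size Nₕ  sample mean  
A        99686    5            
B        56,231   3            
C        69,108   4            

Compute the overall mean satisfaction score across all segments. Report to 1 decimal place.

N = 99686 + 56231 + 69108 = 225025.
Weight each subgroup mean by Nₕ/N and sum.
Σ Nₕx̄ₕ = 99686·5 + 56231·3 + 69108·4 = 498430 + 168693 + 276432 = 943555.
Divide by N: 943555 / 225025 = 4.193... → 4.2.

4.2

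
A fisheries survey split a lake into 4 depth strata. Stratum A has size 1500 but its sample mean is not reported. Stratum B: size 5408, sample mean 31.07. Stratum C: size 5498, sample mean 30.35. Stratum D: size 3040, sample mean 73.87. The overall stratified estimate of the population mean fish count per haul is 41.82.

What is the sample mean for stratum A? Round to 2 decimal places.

57.66

Σ Nₕx̄ₕ = N·μ, so 1500·x̄_A = 15446·41.82 − (5408·31.07 + 5498·30.35 + 3040·73.87).
= 645951.72 − 559455.66 = 86496.06.
x̄_A = 86496.06 / 1500 = 57.6640... → 57.66.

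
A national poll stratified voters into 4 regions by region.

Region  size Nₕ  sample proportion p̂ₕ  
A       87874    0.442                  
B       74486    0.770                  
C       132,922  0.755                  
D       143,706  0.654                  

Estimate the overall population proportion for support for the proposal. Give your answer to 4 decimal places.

N = 87874 + 74486 + 132922 + 143706 = 438988.
Overall proportion = Σ (Nₕ/N)·p̂ₕ.
Σ Nₕp̂ₕ = 38840.308 + 57354.22 + 100356.11 + 93983.724 = 290534.362.
290534.362 / 438988 = 0.661828... → 0.6618.

0.6618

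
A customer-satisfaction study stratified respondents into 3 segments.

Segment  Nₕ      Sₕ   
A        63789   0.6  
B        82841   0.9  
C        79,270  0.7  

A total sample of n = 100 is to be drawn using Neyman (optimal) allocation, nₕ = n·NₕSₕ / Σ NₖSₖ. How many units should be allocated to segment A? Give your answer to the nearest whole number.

A: NₕSₕ = 63789·0.6 = 38273.4
B: NₕSₕ = 82841·0.9 = 74556.9
C: NₕSₕ = 79270·0.7 = 55489
Σ NₕSₕ = 168319.3.
n_A = 100·38273.4/168319.3 = 22.739... → 23.

23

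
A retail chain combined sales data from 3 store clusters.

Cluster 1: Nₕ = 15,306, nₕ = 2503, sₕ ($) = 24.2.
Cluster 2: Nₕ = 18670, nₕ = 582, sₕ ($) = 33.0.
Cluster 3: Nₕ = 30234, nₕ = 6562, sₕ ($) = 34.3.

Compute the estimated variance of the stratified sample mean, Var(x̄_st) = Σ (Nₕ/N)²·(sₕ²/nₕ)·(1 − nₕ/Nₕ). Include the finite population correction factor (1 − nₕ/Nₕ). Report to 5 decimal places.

0.19551

N = 64210; Wₕ = Nₕ/N.
cluster 1: (15306/64210)²·24.2²/2503·(1 − 2503/15306) = 0.01112085
cluster 2: (18670/64210)²·33.0²/582·(1 − 582/18670) = 0.15326198
cluster 3: (30234/64210)²·34.3²/6562·(1 − 6562/30234) = 0.03112270
Sum = 0.19550552 → 0.19551.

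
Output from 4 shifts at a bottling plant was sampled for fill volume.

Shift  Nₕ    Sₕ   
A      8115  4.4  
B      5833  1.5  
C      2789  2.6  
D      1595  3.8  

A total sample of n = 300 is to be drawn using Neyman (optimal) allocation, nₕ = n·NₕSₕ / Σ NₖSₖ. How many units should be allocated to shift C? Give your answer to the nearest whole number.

Σ NₕSₕ = 8115·4.4 + 5833·1.5 + 2789·2.6 + 1595·3.8 = 57767.9.
Share for C: 7251.4/57767.9 = 0.12553.
n_C = 300 × 0.12553 = 37.658... → 38.

38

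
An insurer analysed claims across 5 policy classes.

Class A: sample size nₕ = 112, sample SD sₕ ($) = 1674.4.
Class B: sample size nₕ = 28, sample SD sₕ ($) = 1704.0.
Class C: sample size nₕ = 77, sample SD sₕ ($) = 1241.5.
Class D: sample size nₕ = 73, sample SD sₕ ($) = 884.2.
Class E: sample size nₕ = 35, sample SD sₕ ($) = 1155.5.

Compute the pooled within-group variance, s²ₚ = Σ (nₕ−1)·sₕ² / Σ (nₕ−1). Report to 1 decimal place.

A: (112−1)·1674.4² = 111·2803615.36 = 311201304.96
B: (28−1)·1704.0² = 27·2903616 = 78397632
C: (77−1)·1241.5² = 76·1541322.25 = 117140491
D: (73−1)·884.2² = 72·781809.64 = 56290294.08
E: (35−1)·1155.5² = 34·1335180.25 = 45396128.5
Numerator = 608425850.54; denominator = Σ(nₕ−1) = 320.
s²ₚ = 608425850.54/320 = 1901330.783... → 1901330.8.

1901330.8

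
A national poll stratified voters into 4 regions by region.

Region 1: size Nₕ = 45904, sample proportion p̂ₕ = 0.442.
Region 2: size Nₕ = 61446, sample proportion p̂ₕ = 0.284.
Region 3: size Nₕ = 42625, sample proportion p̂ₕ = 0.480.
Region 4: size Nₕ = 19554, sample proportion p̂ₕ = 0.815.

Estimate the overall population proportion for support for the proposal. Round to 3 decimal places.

Wₕ = Nₕ/N with N = 169529: 0.2708, 0.3625, 0.2514, 0.1153.
p̂_st = 0.2708·0.442 + 0.3625·0.284 + 0.2514·0.480 + 0.1153·0.815 ≈ 0.43731... → 0.437.

0.437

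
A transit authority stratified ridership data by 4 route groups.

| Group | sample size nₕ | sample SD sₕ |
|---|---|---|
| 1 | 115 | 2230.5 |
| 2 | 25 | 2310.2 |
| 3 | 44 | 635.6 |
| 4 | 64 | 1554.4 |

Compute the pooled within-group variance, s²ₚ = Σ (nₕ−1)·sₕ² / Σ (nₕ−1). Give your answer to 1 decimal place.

3544438.2

1: (115−1)·2230.5² = 114·4975130.25 = 567164848.5
2: (25−1)·2310.2² = 24·5337024.04 = 128088576.96
3: (44−1)·635.6² = 43·403987.36 = 17371456.48
4: (64−1)·1554.4² = 63·2416159.36 = 152218039.68
Numerator = 864842921.62; denominator = Σ(nₕ−1) = 244.
s²ₚ = 864842921.62/244 = 3544438.203... → 3544438.2.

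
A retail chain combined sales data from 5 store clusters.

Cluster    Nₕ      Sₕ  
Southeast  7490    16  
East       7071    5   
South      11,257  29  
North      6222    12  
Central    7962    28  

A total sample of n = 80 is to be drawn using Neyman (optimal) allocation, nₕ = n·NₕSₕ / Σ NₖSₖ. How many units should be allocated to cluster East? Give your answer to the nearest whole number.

4

Southeast: NₕSₕ = 7490·16 = 119840
East: NₕSₕ = 7071·5 = 35355
South: NₕSₕ = 11257·29 = 326453
North: NₕSₕ = 6222·12 = 74664
Central: NₕSₕ = 7962·28 = 222936
Σ NₕSₕ = 779248.
n_East = 80·35355/779248 = 3.630... → 4.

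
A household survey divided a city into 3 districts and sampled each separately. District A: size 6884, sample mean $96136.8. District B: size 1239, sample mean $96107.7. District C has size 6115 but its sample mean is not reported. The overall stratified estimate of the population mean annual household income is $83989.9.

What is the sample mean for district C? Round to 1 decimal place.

67860.2

Σ Nₕx̄ₕ = N·μ, so 6115·x̄_C = 14238·83989.9 − (6884·96136.8 + 1239·96107.7).
= 1195848196.2 − 780883171.5 = 414965024.7.
x̄_C = 414965024.7 / 6115 = 67860.184... → 67860.2.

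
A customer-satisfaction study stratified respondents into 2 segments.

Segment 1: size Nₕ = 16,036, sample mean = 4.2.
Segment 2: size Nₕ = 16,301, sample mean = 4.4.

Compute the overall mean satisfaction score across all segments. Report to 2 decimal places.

N = 32337; weights Wₕ = Nₕ/N = (0.4959, 0.5041).
x̄_st = Σ Wₕ·x̄ₕ = 0.4959·4.2 + 0.5041·4.4 ≈ 4.3008...
→ 4.30.

4.30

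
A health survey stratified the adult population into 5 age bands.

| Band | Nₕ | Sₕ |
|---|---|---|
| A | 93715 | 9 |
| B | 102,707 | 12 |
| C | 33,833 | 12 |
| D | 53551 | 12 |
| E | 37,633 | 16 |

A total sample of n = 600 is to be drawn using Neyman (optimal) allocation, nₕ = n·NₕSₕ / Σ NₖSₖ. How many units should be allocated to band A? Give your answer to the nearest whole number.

136

Σ NₕSₕ = 93715·9 + 102707·12 + 33833·12 + 53551·12 + 37633·16 = 3726655.
Share for A: 843435/3726655 = 0.22632.
n_A = 600 × 0.22632 = 135.795... → 136.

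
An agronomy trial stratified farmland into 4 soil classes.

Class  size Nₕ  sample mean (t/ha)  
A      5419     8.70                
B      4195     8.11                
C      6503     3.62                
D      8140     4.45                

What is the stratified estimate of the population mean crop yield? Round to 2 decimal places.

N = 24257; weights Wₕ = Nₕ/N = (0.2234, 0.1729, 0.2681, 0.3356).
x̄_st = Σ Wₕ·x̄ₕ = 0.2234·8.70 + 0.1729·8.11 + 0.2681·3.62 + 0.3356·4.45 ≈ 5.8099...
→ 5.81.

5.81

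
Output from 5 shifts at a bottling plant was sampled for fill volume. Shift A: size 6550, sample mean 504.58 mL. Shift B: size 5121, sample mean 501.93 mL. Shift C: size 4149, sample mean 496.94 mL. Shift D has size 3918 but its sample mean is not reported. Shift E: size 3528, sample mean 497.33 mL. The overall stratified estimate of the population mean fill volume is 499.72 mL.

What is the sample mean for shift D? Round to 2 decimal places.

Σ Nₕx̄ₕ = N·μ, so 3918·x̄_D = 23266·499.72 − (6550·504.58 + 5121·501.93 + 4149·496.94 + 3528·497.33).
= 11626485.52 − 9691766.83 = 1934718.69.
x̄_D = 1934718.69 / 3918 = 493.8026... → 493.80.

493.80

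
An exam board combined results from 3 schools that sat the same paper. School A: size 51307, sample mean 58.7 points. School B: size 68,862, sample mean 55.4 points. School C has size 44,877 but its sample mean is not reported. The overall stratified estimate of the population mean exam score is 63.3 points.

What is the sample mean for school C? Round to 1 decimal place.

N = 51307 + 68862 + 44877 = 165046.
Overall total = μ·N = 63.3·165046 = 10447411.8.
Subtract the known strata: 51307·58.7 + 68862·55.4 = 6826675.7.
Remaining total for school C: 10447411.8 − 6826675.7 = 3620736.1.
Divide by its size: 3620736.1 / 44877 = 80.681... → 80.7.

80.7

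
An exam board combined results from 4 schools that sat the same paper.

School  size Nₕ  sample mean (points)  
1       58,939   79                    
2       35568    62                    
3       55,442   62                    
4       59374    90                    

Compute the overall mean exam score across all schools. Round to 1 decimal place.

x̄_st = (Σ Nₕx̄ₕ) / (Σ Nₕ) = (58939·79 + 35568·62 + 55442·62 + 59374·90) / 209323
= 15642461 / 209323 = 74.729... → 74.7.

74.7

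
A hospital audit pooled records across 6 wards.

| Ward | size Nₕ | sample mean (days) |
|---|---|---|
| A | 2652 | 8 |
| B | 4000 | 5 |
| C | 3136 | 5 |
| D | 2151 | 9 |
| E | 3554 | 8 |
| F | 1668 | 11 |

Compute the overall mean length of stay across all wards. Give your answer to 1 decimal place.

7.2

N = 2652 + 4000 + 3136 + 2151 + 3554 + 1668 = 17161.
Overall mean = Σ (Nₕ/N)·x̄ₕ — weight by population share, not a simple average.
Σ Nₕx̄ₕ = 2652·8 + 4000·5 + 3136·5 + 2151·9 + 3554·8 + 1668·11 = 21216 + 20000 + 15680 + 19359 + 28432 + 18348 = 123035.
Divide by N: 123035 / 17161 = 7.169... → 7.2.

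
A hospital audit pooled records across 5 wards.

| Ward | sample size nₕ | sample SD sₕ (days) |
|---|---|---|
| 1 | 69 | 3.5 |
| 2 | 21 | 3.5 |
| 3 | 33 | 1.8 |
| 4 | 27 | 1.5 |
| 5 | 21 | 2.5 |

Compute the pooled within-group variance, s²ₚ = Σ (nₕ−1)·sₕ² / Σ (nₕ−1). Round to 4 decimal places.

Degrees of freedom: 68 + 20 + 32 + 26 + 20 = 166.
Σ(nₕ−1)sₕ² = 68·12.25 + 20·12.25 + 32·3.24 + 26·2.25 + 20·6.25 = 1365.18.
s²ₚ = 1365.18 / 166 = 8.223976... → 8.2240.

8.2240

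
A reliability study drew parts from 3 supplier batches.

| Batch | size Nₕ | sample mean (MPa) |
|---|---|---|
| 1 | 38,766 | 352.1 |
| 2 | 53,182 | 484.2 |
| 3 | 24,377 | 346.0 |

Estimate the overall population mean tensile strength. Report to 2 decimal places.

x̄_st = (Σ Nₕx̄ₕ) / (Σ Nₕ) = (38766·352.1 + 53182·484.2 + 24377·346.0) / 116325
= 47834675 / 116325 = 411.2158... → 411.22.

411.22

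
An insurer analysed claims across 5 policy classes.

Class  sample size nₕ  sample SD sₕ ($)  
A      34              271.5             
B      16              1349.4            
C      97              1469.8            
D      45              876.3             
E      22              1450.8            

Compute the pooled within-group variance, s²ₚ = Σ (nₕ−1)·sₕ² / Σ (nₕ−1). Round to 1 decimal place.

A: (34−1)·271.5² = 33·73712.25 = 2432504.25
B: (16−1)·1349.4² = 15·1820880.36 = 27313205.4
C: (97−1)·1469.8² = 96·2160312.04 = 207389955.84
D: (45−1)·876.3² = 44·767901.69 = 33787674.36
E: (22−1)·1450.8² = 21·2104820.64 = 44201233.44
Numerator = 315124573.29; denominator = Σ(nₕ−1) = 209.
s²ₚ = 315124573.29/209 = 1507773.078... → 1507773.1.

1507773.1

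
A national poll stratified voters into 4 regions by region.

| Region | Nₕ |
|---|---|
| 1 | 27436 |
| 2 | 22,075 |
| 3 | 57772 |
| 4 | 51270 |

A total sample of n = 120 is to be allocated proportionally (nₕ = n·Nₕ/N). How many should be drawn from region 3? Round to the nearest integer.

N = 27436 + 22075 + 57772 + 51270 = 158553.
n_3 = 120·57772/158553 = 43.724... → 44.

44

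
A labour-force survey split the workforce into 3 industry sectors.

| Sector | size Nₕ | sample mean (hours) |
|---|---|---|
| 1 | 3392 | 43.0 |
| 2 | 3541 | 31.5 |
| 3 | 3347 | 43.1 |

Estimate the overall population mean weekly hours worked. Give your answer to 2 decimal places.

N = 10280; weights Wₕ = Nₕ/N = (0.3300, 0.3445, 0.3256).
x̄_st = Σ Wₕ·x̄ₕ = 0.3300·43.0 + 0.3445·31.5 + 0.3256·43.1 ≈ 39.0713...
→ 39.07.

39.07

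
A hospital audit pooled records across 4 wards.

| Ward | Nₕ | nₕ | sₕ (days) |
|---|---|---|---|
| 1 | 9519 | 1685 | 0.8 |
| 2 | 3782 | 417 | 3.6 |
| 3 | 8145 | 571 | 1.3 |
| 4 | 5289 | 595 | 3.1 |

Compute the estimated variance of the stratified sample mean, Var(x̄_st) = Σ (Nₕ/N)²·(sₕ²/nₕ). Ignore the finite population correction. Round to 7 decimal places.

N = 26735; Wₕ = Nₕ/N.
ward 1: (9519/26735)²·0.8²/1685 = 0.0000481507
ward 2: (3782/26735)²·3.6²/417 = 0.0006219445
ward 3: (8145/26735)²·1.3²/571 = 0.0002747087
ward 4: (5289/26735)²·3.1²/595 = 0.0006321108
Sum = 0.0015769146 → 0.0015769.

0.0015769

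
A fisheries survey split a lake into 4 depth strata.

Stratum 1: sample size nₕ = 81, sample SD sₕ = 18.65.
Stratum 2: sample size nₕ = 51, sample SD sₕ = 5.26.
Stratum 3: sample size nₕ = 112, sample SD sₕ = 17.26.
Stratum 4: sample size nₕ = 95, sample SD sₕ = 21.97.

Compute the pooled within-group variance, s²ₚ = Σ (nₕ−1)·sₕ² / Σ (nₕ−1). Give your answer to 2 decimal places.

321.34

Degrees of freedom: 80 + 50 + 111 + 94 = 335.
Σ(nₕ−1)sₕ² = 80·347.8225 + 50·27.6676 + 111·297.9076 + 94·482.6809 = 107648.9282.
s²ₚ = 107648.9282 / 335 = 321.3401... → 321.34.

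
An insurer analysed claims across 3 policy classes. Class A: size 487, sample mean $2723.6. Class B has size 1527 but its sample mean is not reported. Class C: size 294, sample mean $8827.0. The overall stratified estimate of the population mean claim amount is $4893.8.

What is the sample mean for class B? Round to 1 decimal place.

N = 487 + 1527 + 294 = 2308.
Overall total = μ·N = 4893.8·2308 = 11294890.4.
Subtract the known strata: 487·2723.6 + 294·8827.0 = 3921531.2.
Remaining total for class B: 11294890.4 − 3921531.2 = 7373359.2.
Divide by its size: 7373359.2 / 1527 = 4828.657... → 4828.7.

4828.7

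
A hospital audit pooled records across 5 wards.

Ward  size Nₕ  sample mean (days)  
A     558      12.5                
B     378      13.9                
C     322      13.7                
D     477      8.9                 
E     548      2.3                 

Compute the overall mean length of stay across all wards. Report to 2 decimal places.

9.70

N = 2283; weights Wₕ = Nₕ/N = (0.2444, 0.1656, 0.1410, 0.2089, 0.2400).
x̄_st = Σ Wₕ·x̄ₕ = 0.2444·12.5 + 0.1656·13.9 + 0.1410·13.7 + 0.2089·8.9 + 0.2400·2.3 ≈ 9.7005...
→ 9.70.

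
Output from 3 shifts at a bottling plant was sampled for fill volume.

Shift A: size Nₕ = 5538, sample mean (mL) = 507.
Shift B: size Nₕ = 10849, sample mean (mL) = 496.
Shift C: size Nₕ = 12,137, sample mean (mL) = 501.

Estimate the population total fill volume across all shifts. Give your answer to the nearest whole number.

Estimate total by summing Nₕ·x̄ₕ over strata.
5538·507 + 10849·496 + 12137·501 = 2807766 + 5381104 + 6080637 = 14269507.

14269507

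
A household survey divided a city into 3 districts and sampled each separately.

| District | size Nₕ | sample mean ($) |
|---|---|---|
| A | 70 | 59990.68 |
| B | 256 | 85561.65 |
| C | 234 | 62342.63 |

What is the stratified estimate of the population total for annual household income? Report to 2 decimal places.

Population total = Σ Nₕ·x̄ₕ (each stratum's size times its mean).
70·59990.68 + 256·85561.65 + 234·62342.63 = 4199347.6 + 21903782.4 + 14588175.42 = 40691305.42.

40691305.42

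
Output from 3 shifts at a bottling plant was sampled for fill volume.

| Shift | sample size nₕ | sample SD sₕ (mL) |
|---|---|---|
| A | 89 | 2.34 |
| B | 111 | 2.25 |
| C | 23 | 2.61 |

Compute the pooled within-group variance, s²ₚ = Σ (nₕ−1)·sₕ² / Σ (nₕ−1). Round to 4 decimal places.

5.4027

Degrees of freedom: 88 + 110 + 22 = 220.
Σ(nₕ−1)sₕ² = 88·5.4756 + 110·5.0625 + 22·6.8121 = 1188.594.
s²ₚ = 1188.594 / 220 = 5.4027 → 5.4027.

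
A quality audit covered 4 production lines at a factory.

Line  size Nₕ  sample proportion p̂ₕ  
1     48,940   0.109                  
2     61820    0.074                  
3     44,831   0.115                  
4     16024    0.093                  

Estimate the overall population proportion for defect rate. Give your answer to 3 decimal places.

0.096

Wₕ = Nₕ/N with N = 171615: 0.2852, 0.3602, 0.2612, 0.0934.
p̂_st = 0.2852·0.109 + 0.3602·0.074 + 0.2612·0.115 + 0.0934·0.093 ≈ 0.09647... → 0.096.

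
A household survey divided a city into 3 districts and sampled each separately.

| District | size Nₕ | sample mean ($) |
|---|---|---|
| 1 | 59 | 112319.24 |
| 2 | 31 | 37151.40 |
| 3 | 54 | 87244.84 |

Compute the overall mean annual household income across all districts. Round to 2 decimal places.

N = 59 + 31 + 54 = 144.
Weight each subgroup mean by Nₕ/N and sum.
Σ Nₕx̄ₕ = 59·112319.24 + 31·37151.40 + 54·87244.84 = 6626835.16 + 1151693.4 + 4711221.36 = 12489749.92.
Divide by N: 12489749.92 / 144 = 86734.3744... → 86734.37.

86734.37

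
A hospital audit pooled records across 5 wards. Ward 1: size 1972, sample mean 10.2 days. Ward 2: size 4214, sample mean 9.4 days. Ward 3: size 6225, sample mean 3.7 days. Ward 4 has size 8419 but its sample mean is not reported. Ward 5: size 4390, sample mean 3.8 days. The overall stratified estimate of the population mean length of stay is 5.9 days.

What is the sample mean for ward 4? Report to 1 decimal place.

N = 1972 + 4214 + 6225 + 8419 + 4390 = 25220.
Overall total = μ·N = 5.9·25220 = 148798.
Subtract the known strata: 1972·10.2 + 4214·9.4 + 6225·3.7 + 4390·3.8 = 99440.5.
Remaining total for ward 4: 148798 − 99440.5 = 49357.5.
Divide by its size: 49357.5 / 8419 = 5.863... → 5.9.

5.9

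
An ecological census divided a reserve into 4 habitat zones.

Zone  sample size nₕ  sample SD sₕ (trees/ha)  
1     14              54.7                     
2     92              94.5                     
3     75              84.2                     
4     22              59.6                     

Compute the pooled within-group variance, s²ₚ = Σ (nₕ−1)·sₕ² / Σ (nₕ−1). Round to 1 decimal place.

7290.3

Degrees of freedom: 13 + 91 + 74 + 21 = 199.
Σ(nₕ−1)sₕ² = 13·2992.09 + 91·8930.25 + 74·7089.64 + 21·3552.16 = 1450778.64.
s²ₚ = 1450778.64 / 199 = 7290.345... → 7290.3.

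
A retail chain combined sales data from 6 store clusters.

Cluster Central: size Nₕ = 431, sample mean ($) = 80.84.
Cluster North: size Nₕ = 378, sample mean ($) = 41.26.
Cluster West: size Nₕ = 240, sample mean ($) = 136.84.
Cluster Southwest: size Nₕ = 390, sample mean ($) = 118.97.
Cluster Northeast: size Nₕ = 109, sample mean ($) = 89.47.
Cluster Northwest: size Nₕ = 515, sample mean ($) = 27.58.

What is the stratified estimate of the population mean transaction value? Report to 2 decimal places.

74.47

N = 431 + 378 + 240 + 390 + 109 + 515 = 2063.
The stratified mean weights each stratum mean by its population share Nₕ/N.
Σ Nₕx̄ₕ = 431·80.84 + 378·41.26 + 240·136.84 + 390·118.97 + 109·89.47 + 515·27.58 = 34842.04 + 15596.28 + 32841.6 + 46398.3 + 9752.23 + 14203.7 = 153634.15.
Divide by N: 153634.15 / 2063 = 74.4712... → 74.47.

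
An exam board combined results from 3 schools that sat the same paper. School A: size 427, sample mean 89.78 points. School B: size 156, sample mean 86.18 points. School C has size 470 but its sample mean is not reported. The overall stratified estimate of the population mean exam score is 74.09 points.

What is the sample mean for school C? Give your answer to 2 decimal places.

Σ Nₕx̄ₕ = N·μ, so 470·x̄_C = 1053·74.09 − (427·89.78 + 156·86.18).
= 78016.77 − 51780.14 = 26236.63.
x̄_C = 26236.63 / 470 = 55.8226... → 55.82.

55.82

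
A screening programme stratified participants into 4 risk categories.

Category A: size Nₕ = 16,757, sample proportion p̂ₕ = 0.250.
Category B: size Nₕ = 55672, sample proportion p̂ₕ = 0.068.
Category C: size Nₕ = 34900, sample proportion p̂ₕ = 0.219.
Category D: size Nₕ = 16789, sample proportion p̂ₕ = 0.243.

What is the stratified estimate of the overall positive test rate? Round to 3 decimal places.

Wₕ = Nₕ/N with N = 124118: 0.1350, 0.4485, 0.2812, 0.1353.
p̂_st = 0.1350·0.250 + 0.4485·0.068 + 0.2812·0.219 + 0.1353·0.243 ≈ 0.15870... → 0.159.

0.159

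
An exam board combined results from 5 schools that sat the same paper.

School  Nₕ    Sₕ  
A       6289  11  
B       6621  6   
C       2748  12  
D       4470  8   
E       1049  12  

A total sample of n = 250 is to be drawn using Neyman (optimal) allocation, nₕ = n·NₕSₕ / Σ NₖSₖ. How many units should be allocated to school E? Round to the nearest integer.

Σ NₕSₕ = 6289·11 + 6621·6 + 2748·12 + 4470·8 + 1049·12 = 190229.
Share for E: 12588/190229 = 0.06617.
n_E = 250 × 0.06617 = 16.543... → 17.

17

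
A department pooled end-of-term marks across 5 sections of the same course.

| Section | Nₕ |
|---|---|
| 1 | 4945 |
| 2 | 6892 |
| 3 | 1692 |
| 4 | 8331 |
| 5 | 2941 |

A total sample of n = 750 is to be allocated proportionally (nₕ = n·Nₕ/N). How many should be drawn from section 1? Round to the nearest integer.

N = 4945 + 6892 + 1692 + 8331 + 2941 = 24801.
n_1 = 750·4945/24801 = 149.540... → 150.

150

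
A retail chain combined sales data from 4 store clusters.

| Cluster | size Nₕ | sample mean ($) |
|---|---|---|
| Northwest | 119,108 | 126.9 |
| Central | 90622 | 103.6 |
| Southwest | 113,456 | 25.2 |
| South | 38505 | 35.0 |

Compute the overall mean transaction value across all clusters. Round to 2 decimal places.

79.38

N = 119108 + 90622 + 113456 + 38505 = 361691.
Weight each subgroup mean by Nₕ/N and sum.
Σ Nₕx̄ₕ = 119108·126.9 + 90622·103.6 + 113456·25.2 + 38505·35.0 = 15114805.2 + 9388439.2 + 2859091.2 + 1347675 = 28710010.6.
Divide by N: 28710010.6 / 361691 = 79.3772... → 79.38.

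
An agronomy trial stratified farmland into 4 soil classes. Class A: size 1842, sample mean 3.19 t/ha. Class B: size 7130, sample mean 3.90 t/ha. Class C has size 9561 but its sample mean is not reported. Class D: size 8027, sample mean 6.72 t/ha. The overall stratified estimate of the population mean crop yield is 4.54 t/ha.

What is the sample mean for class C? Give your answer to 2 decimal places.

N = 1842 + 7130 + 9561 + 8027 = 26560.
Overall total = μ·N = 4.54·26560 = 120582.4.
Subtract the known strata: 1842·3.19 + 7130·3.90 + 8027·6.72 = 87624.42.
Remaining total for class C: 120582.4 − 87624.42 = 32957.98.
Divide by its size: 32957.98 / 9561 = 3.4471... → 3.45.

3.45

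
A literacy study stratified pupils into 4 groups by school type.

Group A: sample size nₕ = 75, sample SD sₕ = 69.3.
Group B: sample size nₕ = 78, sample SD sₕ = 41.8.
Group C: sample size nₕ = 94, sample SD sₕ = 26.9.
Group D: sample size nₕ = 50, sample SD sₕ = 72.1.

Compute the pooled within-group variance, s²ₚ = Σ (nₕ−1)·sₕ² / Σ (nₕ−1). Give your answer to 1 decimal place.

2771.1

A: (75−1)·69.3² = 74·4802.49 = 355384.26
B: (78−1)·41.8² = 77·1747.24 = 134537.48
C: (94−1)·26.9² = 93·723.61 = 67295.73
D: (50−1)·72.1² = 49·5198.41 = 254722.09
Numerator = 811939.56; denominator = Σ(nₕ−1) = 293.
s²ₚ = 811939.56/293 = 2771.125... → 2771.1.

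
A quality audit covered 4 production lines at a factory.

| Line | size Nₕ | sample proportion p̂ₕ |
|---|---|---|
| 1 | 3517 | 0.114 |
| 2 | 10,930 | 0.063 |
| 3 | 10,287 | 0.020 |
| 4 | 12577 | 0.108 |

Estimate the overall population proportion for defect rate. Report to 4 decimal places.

N = 3517 + 10930 + 10287 + 12577 = 37311.
Overall proportion = Σ (Nₕ/N)·p̂ₕ.
Σ Nₕp̂ₕ = 400.938 + 688.59 + 205.74 + 1358.316 = 2653.584.
2653.584 / 37311 = 0.071121... → 0.0711.

0.0711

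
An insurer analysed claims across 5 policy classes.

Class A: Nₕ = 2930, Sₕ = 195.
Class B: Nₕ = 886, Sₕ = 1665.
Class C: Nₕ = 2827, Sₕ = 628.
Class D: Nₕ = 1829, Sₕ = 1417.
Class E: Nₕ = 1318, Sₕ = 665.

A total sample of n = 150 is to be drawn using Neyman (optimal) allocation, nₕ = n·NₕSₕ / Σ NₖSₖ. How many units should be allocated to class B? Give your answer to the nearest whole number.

Σ NₕSₕ = 2930·195 + 886·1665 + 2827·628 + 1829·1417 + 1318·665 = 7290059.
Share for B: 1475190/7290059 = 0.20236.
n_B = 150 × 0.20236 = 30.353... → 30.

30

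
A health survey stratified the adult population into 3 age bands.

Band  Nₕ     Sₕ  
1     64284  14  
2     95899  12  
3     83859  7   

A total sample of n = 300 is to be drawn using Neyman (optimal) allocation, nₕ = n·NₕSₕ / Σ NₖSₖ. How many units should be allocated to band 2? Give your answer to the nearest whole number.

131

1: NₕSₕ = 64284·14 = 899976
2: NₕSₕ = 95899·12 = 1150788
3: NₕSₕ = 83859·7 = 587013
Σ NₕSₕ = 2637777.
n_2 = 300·1150788/2637777 = 130.882... → 131.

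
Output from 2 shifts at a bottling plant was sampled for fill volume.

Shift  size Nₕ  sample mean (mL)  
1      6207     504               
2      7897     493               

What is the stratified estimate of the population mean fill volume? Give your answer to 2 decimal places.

497.84

N = 14104; weights Wₕ = Nₕ/N = (0.4401, 0.5599).
x̄_st = Σ Wₕ·x̄ₕ = 0.4401·504 + 0.5599·493 ≈ 497.8410...
→ 497.84.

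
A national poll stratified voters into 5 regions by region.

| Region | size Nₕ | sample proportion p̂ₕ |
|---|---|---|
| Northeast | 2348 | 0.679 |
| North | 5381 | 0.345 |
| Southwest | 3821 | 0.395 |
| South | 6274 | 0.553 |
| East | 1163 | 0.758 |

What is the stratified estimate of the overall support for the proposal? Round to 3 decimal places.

0.490

Wₕ = Nₕ/N with N = 18987: 0.1237, 0.2834, 0.2012, 0.3304, 0.0613.
p̂_st = 0.1237·0.679 + 0.2834·0.345 + 0.2012·0.395 + 0.3304·0.553 + 0.0613·0.758 ≈ 0.49039... → 0.490.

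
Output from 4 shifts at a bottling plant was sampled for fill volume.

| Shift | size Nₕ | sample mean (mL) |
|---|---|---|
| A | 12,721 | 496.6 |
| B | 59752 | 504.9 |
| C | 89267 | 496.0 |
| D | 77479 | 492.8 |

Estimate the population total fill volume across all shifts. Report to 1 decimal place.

Estimate total by summing Nₕ·x̄ₕ over strata.
12721·496.6 + 59752·504.9 + 89267·496.0 + 77479·492.8 = 6317248.6 + 30168784.8 + 44276432 + 38181651.2 = 118944116.6.

118944116.6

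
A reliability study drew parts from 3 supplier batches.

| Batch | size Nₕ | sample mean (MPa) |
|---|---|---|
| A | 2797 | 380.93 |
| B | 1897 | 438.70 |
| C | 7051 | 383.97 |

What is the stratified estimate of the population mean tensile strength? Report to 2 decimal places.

392.09

N = 11745; weights Wₕ = Nₕ/N = (0.2381, 0.1615, 0.6003).
x̄_st = Σ Wₕ·x̄ₕ = 0.2381·380.93 + 0.1615·438.70 + 0.6003·383.97 ≈ 392.0858...
→ 392.09.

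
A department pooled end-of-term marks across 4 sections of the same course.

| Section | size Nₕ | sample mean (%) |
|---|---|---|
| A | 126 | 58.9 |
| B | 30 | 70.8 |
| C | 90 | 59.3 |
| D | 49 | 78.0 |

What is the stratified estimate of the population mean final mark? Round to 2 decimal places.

N = 126 + 30 + 90 + 49 = 295.
Weight each subgroup mean by Nₕ/N and sum.
Σ Nₕx̄ₕ = 126·58.9 + 30·70.8 + 90·59.3 + 49·78.0 = 7421.4 + 2124 + 5337 + 3822 = 18704.4.
Divide by N: 18704.4 / 295 = 63.4047... → 63.40.

63.40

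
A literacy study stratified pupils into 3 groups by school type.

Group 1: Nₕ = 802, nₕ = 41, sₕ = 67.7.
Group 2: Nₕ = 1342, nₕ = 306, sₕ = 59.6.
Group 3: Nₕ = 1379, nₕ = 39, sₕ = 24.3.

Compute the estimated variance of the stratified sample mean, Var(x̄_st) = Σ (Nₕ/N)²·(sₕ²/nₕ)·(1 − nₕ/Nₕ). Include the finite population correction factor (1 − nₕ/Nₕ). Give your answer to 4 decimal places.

9.0516

N = 3523; Wₕ = Nₕ/N.
group 1: (802/3523)²·67.7²/41·(1 − 41/802) = 5.4970188
group 2: (1342/3523)²·59.6²/306·(1 − 306/1342) = 1.3003435
group 3: (1379/3523)²·24.3²/39·(1 − 39/1379) = 2.2541962
Sum = 9.0515584 → 9.0516.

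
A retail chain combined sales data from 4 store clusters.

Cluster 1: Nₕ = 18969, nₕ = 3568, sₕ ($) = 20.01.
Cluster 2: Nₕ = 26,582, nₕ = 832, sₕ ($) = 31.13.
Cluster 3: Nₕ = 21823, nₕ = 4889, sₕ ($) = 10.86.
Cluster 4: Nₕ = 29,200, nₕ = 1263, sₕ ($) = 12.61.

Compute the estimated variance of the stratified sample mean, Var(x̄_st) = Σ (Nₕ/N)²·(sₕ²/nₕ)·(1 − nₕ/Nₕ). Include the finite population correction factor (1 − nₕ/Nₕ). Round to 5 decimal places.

0.10097

N = 96574; Wₕ = Nₕ/N.
cluster 1: (18969/96574)²·20.01²/3568·(1 − 3568/18969) = 0.00351514
cluster 2: (26582/96574)²·31.13²/832·(1 − 832/26582) = 0.08548292
cluster 3: (21823/96574)²·10.86²/4889·(1 − 4889/21823) = 0.00095586
cluster 4: (29200/96574)²·12.61²/1263·(1 − 1263/29200) = 0.01101207
Sum = 0.10096599 → 0.10097.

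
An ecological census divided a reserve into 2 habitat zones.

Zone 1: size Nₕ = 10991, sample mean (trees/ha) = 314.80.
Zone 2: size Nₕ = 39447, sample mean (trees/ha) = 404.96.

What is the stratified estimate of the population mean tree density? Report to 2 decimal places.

N = 10991 + 39447 = 50438.
Overall mean = Σ (Nₕ/N)·x̄ₕ — weight by population share, not a simple average.
Σ Nₕx̄ₕ = 10991·314.80 + 39447·404.96 = 3459966.8 + 15974457.12 = 19434423.92.
Divide by N: 19434423.92 / 50438 = 385.3131... → 385.31.

385.31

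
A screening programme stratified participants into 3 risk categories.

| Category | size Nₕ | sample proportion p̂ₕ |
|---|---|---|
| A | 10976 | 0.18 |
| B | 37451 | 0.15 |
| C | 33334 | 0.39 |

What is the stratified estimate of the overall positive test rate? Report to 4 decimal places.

Wₕ = Nₕ/N with N = 81761: 0.1342, 0.4581, 0.4077.
p̂_st = 0.1342·0.18 + 0.4581·0.15 + 0.4077·0.39 ≈ 0.251875... → 0.2519.

0.2519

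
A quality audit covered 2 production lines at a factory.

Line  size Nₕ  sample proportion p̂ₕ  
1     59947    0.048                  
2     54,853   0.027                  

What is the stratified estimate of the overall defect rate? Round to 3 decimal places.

0.038

Wₕ = Nₕ/N with N = 114800: 0.5222, 0.4778.
p̂_st = 0.5222·0.048 + 0.4778·0.027 ≈ 0.03797... → 0.038.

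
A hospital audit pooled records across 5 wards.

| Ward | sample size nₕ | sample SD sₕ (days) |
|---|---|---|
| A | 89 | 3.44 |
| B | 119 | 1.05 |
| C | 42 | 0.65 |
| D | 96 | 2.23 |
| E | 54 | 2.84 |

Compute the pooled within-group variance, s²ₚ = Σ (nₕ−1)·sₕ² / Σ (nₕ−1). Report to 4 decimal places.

5.2878

A: (89−1)·3.44² = 88·11.8336 = 1041.3568
B: (119−1)·1.05² = 118·1.1025 = 130.095
C: (42−1)·0.65² = 41·0.4225 = 17.3225
D: (96−1)·2.23² = 95·4.9729 = 472.4255
E: (54−1)·2.84² = 53·8.0656 = 427.4768
Numerator = 2088.6766; denominator = Σ(nₕ−1) = 395.
s²ₚ = 2088.6766/395 = 5.287789... → 5.2878.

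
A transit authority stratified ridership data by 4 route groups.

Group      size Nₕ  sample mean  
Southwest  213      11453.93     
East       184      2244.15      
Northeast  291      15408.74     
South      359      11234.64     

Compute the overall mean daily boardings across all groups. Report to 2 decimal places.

10859.40

x̄_st = (Σ Nₕx̄ₕ) / (Σ Nₕ) = (213·11453.93 + 184·2244.15 + 291·15408.74 + 359·11234.64) / 1047
= 11369789.79 / 1047 = 10859.3981... → 10859.40.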